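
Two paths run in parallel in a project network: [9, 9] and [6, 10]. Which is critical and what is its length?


Path A: 9 + 9 = 18
Path B: 6 + 10 = 16
Critical path = longest = max(18, 16)
= 18 (Path A)


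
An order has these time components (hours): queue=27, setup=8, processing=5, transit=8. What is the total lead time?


Lead time = queue + setup + processing + transit
= 27 + 8 + 5 + 8
= 48 hours


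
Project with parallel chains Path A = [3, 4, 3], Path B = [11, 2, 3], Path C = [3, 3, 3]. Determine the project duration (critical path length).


Path A: 3 + 4 + 3 = 10
Path B: 11 + 2 + 3 = 16
Path C: 3 + 3 + 3 = 9
Critical path = longest = max(10, 16, 9)
= 16 (Path B)


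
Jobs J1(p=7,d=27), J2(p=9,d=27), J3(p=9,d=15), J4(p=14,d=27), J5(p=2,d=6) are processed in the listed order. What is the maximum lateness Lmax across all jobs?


Lateness per job (L = C - d):
  J1: C=7, d=27, L=-20
  J2: C=16, d=27, L=-11
  J3: C=25, d=15, L=10
  J4: C=39, d=27, L=12
  J5: C=41, d=6, L=35
Lmax = max(-20, -11, 10, 12, 35)
= 35


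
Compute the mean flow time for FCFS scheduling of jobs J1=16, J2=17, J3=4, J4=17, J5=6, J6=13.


Completion times:
  J1: completes at 16
  J2: completes at 33
  J3: completes at 37
  J4: completes at 54
  J5: completes at 60
  J6: completes at 73
Sum = 273
Average = 273/6
= 45.50


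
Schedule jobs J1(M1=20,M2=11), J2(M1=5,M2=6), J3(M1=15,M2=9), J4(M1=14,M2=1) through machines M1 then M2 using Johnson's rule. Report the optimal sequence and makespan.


Johnson's rule:
Group 1 (M1≤M2, sort by M1): ['J2']
Group 2 (M1>M2, sort desc M2): ['J1', 'J3', 'J4']
Sequence: J2 → J1 → J3 → J4
Makespan calculation:
  J2: M1 done=5, M2 done=11
  J1: M1 done=25, M2 done=36
  J3: M1 done=40, M2 done=49
  J4: M1 done=54, M2 done=55
= Sequence: J2 → J1 → J3 → J4, Makespan: 55


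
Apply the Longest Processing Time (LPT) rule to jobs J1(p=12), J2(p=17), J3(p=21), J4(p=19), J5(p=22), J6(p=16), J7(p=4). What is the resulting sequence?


LPT: sort by longest processing time first
  J5: p=22
  J3: p=21
  J4: p=19
  J2: p=17
  J6: p=16
  J1: p=12
  J7: p=4
Order: J5 → J3 → J4 → J2 → J6 → J1 → J7


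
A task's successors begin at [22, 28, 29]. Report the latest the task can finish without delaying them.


LF = min of all successor start times
Successors start at: [22, 28, 29]
LF = min(22, 28, 29)
= 22


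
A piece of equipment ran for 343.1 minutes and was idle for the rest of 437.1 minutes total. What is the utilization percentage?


Utilization = busy / total × 100
= 343.1 / 437.1 × 100
= 78.5%


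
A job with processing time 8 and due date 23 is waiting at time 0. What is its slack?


Slack = due - current_time - processing
= 23 - 0 - 8
= 15


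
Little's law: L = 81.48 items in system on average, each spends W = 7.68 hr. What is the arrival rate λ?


Little's law: L = λW → λ = L / W
= 81.48 / 7.68
= 10.61 per hour


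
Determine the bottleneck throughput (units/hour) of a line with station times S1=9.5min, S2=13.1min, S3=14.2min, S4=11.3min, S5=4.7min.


Bottleneck = longest station time
Station times: [9.5, 13.1, 14.2, 11.3, 4.7]
Max = 14.2 min
Rate = 60 / 14.2
= 4.23 units/hour (bottleneck: 14.2min)


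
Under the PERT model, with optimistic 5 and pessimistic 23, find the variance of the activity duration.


σ² = ((p - o) / 6)² = (p - o)² / 36
= (23 - 5)² / 36
= 18² / 36
= 324 / 36
= 9.0000


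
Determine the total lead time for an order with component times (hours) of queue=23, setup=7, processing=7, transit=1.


Lead time = queue + setup + processing + transit
= 23 + 7 + 7 + 1
= 38 hours


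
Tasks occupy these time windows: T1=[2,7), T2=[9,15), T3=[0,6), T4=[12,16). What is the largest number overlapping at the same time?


Check each time point for overlaps:
  t=2: 2 tasks active (T1, T3)
Max concurrent = 2


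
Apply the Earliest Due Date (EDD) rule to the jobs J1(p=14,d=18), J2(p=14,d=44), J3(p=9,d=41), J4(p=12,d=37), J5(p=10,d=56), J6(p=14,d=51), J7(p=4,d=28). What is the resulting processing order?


EDD: sort by earliest due date
  J1: d=18, p=14
  J7: d=28, p=4
  J4: d=37, p=12
  J3: d=41, p=9
  J2: d=44, p=14
  J6: d=51, p=14
  J5: d=56, p=10
Order: J1 → J7 → J4 → J3 → J2 → J6 → J5


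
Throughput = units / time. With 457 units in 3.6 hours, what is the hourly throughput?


Throughput = units / time
= 457 / 3.6
= 126.9 units/hour


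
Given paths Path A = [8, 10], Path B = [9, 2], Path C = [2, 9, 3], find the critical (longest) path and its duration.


Path A: 8 + 10 = 18
Path B: 9 + 2 = 11
Path C: 2 + 9 + 3 = 14
Critical path = longest = max(18, 11, 14)
= 18 (Path A)


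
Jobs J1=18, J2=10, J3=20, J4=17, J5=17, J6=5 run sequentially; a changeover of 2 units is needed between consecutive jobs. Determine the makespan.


Makespan = Σ processing + (n-1) × setup
= (18 + 10 + 20 + 17 + 17 + 5) + (6-1)×2
= 87 + 10
= 97 time units


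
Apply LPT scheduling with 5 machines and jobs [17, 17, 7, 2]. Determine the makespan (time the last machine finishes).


Jobs (LPT sorted): [17, 17, 7, 2]
Machines: 5
  J=17 → Machine 1 (load: 0+17=17)
  J=17 → Machine 2 (load: 0+17=17)
  J=7 → Machine 3 (load: 0+7=7)
  J=2 → Machine 4 (load: 0+2=2)
Machine loads: [17, 17, 7, 2, 0]
Makespan = max = 17 time units


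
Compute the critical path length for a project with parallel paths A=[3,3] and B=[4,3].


Path A: 3 + 3 = 6
Path B: 4 + 3 = 7
Critical path = longest = max(6, 7)
= 7 (Path B)


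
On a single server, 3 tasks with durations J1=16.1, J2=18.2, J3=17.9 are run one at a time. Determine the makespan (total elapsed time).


Sequential makespan: sum all processing times
= 16.1 + 18.2 + 17.9
= 52.2 time units


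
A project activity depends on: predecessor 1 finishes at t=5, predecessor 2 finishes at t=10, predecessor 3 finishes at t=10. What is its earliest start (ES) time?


ES = max of all predecessor completion times
Predecessors: [5, 10, 10]
ES = max(5, 10, 10)
= 10


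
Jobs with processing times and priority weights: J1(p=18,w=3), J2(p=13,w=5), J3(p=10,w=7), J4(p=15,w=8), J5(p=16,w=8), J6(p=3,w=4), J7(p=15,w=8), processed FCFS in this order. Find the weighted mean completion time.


Completion times:
  J1: C=18, w×C=3×18=54
  J2: C=31, w×C=5×31=155
  J3: C=41, w×C=7×41=287
  J4: C=56, w×C=8×56=448
  J5: C=72, w×C=8×72=576
  J6: C=75, w×C=4×75=300
  J7: C=90, w×C=8×90=720
Sum w×C = 2540
Sum w = 43
Weighted avg = 2540/43
= 59.07


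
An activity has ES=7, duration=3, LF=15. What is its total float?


EF = ES + duration = 7 + 3 = 10
LS = LF - duration = 15 - 3 = 12
Total Float = LF - EF = 15 - 10
(or LS - ES = 12 - 7)
= 5


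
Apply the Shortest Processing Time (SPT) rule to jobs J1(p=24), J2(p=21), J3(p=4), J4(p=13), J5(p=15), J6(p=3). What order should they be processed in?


SPT: sort by shortest processing time
  J6: p=3
  J3: p=4
  J4: p=13
  J5: p=15
  J2: p=21
  J1: p=24
Order: J6 → J3 → J4 → J5 → J2 → J1


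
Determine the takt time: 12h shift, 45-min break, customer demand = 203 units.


Available = 12×60 - 45 = 675 min
Takt time = 675 / 203
= 3.33 min/unit


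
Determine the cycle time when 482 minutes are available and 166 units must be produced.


Cycle time = available time / demand
= 482 / 166
= 2.90 min/unit


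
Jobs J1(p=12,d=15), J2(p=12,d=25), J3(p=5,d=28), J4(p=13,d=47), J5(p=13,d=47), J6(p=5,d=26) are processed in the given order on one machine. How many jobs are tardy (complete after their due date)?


Completion vs due date:
  J1: C=12, d=15 → on time
  J2: C=24, d=25 → on time
  J3: C=29, d=28 → TARDY
  J4: C=42, d=47 → on time
  J5: C=55, d=47 → TARDY
  J6: C=60, d=26 → TARDY
Tardy jobs: J3, J5, J6
Count = 3


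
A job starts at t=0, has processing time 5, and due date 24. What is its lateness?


Completion = 0 + 5 = 5
Lateness = C - d = 5 - 24
= -19


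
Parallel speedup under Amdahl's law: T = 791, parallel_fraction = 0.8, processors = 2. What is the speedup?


Amdahl's law: T_p = T × ((1-p) + p/N)
= 791 × ((1-0.8) + 0.8/2)
= 791 × (0.20 + 0.4000)
= 791 × 0.6000
= 474.60
Speedup = 791/474.60
= 1.67×


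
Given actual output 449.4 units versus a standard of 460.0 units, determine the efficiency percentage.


Efficiency = (actual / standard) × 100
= (449.4 / 460.0) × 100
= 97.7%


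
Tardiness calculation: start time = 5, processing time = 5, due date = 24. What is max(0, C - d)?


Completion = start + processing = 5 + 5 = 10
Tardiness = max(0, C - d) = max(0, 10 - 24)
= max(0, -14)
= 0


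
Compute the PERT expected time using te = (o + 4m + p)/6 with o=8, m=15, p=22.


te = (o + 4m + p) / 6
= (8 + 4×15 + 22) / 6
= (8 + 60 + 22) / 6
= 90 / 6
= 15.00


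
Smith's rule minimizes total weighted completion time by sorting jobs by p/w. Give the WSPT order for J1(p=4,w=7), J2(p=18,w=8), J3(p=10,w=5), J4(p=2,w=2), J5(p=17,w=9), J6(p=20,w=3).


WSPT (Smith's rule): sort by p/w ascending
  J1: p/w = 4/7 = 0.571
  J4: p/w = 2/2 = 1.000
  J5: p/w = 17/9 = 1.889
  J3: p/w = 10/5 = 2.000
  J2: p/w = 18/8 = 2.250
  J6: p/w = 20/3 = 6.667
Order: J1 → J4 → J5 → J3 → J2 → J6


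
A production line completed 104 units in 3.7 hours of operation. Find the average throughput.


Throughput = units / time
= 104 / 3.7
= 28.1 units/hour


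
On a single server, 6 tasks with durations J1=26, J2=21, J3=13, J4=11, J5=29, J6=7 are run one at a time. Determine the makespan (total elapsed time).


Sequential makespan: sum all processing times
= 26 + 21 + 13 + 11 + 29 + 7
= 107 time units


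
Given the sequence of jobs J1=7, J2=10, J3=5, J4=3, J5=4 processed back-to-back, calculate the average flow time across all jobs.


Completion times:
  J1: completes at 7
  J2: completes at 17
  J3: completes at 22
  J4: completes at 25
  J5: completes at 29
Sum = 100
Average = 100/5
= 20.00


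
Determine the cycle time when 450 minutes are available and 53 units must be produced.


Cycle time = available time / demand
= 450 / 53
= 8.49 min/unit


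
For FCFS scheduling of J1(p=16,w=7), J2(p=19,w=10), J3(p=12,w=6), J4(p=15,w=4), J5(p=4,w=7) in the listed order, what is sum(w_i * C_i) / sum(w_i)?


Completion times:
  J1: C=16, w×C=7×16=112
  J2: C=35, w×C=10×35=350
  J3: C=47, w×C=6×47=282
  J4: C=62, w×C=4×62=248
  J5: C=66, w×C=7×66=462
Sum w×C = 1454
Sum w = 34
Weighted avg = 1454/34
= 42.76


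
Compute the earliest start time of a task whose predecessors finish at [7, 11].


ES = max of all predecessor completion times
Predecessors: [7, 11]
ES = max(7, 11)
= 11


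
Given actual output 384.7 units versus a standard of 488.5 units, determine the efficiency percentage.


Efficiency = (actual / standard) × 100
= (384.7 / 488.5) × 100
= 78.8%


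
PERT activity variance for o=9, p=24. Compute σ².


σ² = ((p - o) / 6)² = (p - o)² / 36
= (24 - 9)² / 36
= 15² / 36
= 225 / 36
= 6.2500


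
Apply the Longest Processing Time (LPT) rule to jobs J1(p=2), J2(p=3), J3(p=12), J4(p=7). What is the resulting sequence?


LPT: sort by longest processing time first
  J3: p=12
  J4: p=7
  J2: p=3
  J1: p=2
Order: J3 → J4 → J2 → J1


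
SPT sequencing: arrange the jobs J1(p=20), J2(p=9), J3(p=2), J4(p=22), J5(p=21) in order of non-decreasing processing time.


SPT: sort by shortest processing time
  J3: p=2
  J2: p=9
  J1: p=20
  J5: p=21
  J4: p=22
Order: J3 → J2 → J1 → J5 → J4


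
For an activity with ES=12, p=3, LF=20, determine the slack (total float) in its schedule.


EF = ES + duration = 12 + 3 = 15
LS = LF - duration = 20 - 3 = 17
Total Float = LF - EF = 20 - 15
(or LS - ES = 17 - 12)
= 5


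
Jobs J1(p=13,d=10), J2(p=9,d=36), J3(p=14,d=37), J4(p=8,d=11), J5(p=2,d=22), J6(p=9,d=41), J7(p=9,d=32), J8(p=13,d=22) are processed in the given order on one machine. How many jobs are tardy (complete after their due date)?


Completion vs due date:
  J1: C=13, d=10 → TARDY
  J2: C=22, d=36 → on time
  J3: C=36, d=37 → on time
  J4: C=44, d=11 → TARDY
  J5: C=46, d=22 → TARDY
  J6: C=55, d=41 → TARDY
  J7: C=64, d=32 → TARDY
  J8: C=77, d=22 → TARDY
Tardy jobs: J1, J4, J5, J6, J7, J8
Count = 6


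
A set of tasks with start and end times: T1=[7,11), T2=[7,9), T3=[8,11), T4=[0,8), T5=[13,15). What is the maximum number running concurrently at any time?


Check each time point for overlaps:
  t=7: 3 tasks active (T1, T2, T4)
Max concurrent = 3


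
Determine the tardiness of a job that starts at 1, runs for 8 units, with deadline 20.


Completion = start + processing = 1 + 8 = 9
Tardiness = max(0, C - d) = max(0, 9 - 20)
= max(0, -11)
= 0


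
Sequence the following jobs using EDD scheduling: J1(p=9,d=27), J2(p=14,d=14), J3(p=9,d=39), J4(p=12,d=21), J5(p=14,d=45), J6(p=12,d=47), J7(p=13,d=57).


EDD: sort by earliest due date
  J2: d=14, p=14
  J4: d=21, p=12
  J1: d=27, p=9
  J3: d=39, p=9
  J5: d=45, p=14
  J6: d=47, p=12
  J7: d=57, p=13
Order: J2 → J4 → J1 → J3 → J5 → J6 → J7


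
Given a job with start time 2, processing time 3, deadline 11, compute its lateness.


Completion = 2 + 3 = 5
Lateness = C - d = 5 - 11
= -6


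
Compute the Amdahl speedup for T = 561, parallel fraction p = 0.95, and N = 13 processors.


Amdahl's law: T_p = T × ((1-p) + p/N)
= 561 × ((1-0.95) + 0.95/13)
= 561 × (0.05 + 0.0731)
= 561 × 0.1231
= 69.05
Speedup = 561/69.05
= 8.12×


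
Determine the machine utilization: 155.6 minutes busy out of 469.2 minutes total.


Utilization = busy / total × 100
= 155.6 / 469.2 × 100
= 33.2%


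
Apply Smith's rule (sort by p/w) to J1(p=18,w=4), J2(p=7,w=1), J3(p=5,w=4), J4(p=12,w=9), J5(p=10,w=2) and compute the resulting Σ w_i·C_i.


WSPT order (by p/w): J3 → J4 → J1 → J5 → J2
  J3: C=5, w·C=4×5=20
  J4: C=17, w·C=9×17=153
  J1: C=35, w·C=4×35=140
  J5: C=45, w·C=2×45=90
  J2: C=52, w·C=1×52=52
Σ w·C = 455
= 455


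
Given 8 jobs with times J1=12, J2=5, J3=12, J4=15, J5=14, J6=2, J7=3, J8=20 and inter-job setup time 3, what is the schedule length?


Makespan = Σ processing + (n-1) × setup
= (12 + 5 + 12 + 15 + 14 + 2 + 3 + 20) + (8-1)×3
= 83 + 21
= 104 time units


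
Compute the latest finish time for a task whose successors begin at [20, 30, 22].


LF = min of all successor start times
Successors start at: [20, 30, 22]
LF = min(20, 30, 22)
= 20


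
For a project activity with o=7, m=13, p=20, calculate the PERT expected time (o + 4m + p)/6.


te = (o + 4m + p) / 6
= (7 + 4×13 + 20) / 6
= (7 + 52 + 20) / 6
= 79 / 6
= 13.17


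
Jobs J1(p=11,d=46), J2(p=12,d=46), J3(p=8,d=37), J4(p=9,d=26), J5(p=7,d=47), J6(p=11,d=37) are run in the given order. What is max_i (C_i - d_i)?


Lateness per job (L = C - d):
  J1: C=11, d=46, L=-35
  J2: C=23, d=46, L=-23
  J3: C=31, d=37, L=-6
  J4: C=40, d=26, L=14
  J5: C=47, d=47, L=0
  J6: C=58, d=37, L=21
Lmax = max(-35, -23, -6, 14, 0, 21)
= 21


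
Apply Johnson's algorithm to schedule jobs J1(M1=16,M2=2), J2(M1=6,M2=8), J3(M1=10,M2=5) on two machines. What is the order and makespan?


Johnson's rule:
Group 1 (M1≤M2, sort by M1): ['J2']
Group 2 (M1>M2, sort desc M2): ['J3', 'J1']
Sequence: J2 → J3 → J1
Makespan calculation:
  J2: M1 done=6, M2 done=14
  J3: M1 done=16, M2 done=21
  J1: M1 done=32, M2 done=34
= Sequence: J2 → J3 → J1, Makespan: 34


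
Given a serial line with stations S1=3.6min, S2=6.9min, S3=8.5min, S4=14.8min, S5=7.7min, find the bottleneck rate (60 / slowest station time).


Bottleneck = longest station time
Station times: [3.6, 6.9, 8.5, 14.8, 7.7]
Max = 14.8 min
Rate = 60 / 14.8
= 4.05 units/hour (bottleneck: 14.8min)


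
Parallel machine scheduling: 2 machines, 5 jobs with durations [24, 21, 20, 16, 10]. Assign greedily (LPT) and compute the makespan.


Jobs (LPT sorted): [24, 21, 20, 16, 10]
Machines: 2
  J=24 → Machine 1 (load: 0+24=24)
  J=21 → Machine 2 (load: 0+21=21)
  J=20 → Machine 2 (load: 21+20=41)
  J=16 → Machine 1 (load: 24+16=40)
  J=10 → Machine 1 (load: 40+10=50)
Machine loads: [50, 41]
Makespan = max = 50 time units


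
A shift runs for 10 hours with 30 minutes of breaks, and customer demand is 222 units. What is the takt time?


Available = 10×60 - 30 = 570 min
Takt time = 570 / 222
= 2.57 min/unit


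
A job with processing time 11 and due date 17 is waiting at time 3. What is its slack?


Slack = due - current_time - processing
= 17 - 3 - 11
= 3


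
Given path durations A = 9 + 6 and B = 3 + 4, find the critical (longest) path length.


Path A: 9 + 6 = 15
Path B: 3 + 4 = 7
Critical path = longest = max(15, 7)
= 15 (Path A)


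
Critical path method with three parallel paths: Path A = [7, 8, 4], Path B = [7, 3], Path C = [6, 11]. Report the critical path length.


Path A: 7 + 8 + 4 = 19
Path B: 7 + 3 = 10
Path C: 6 + 11 = 17
Critical path = longest = max(19, 10, 17)
= 19 (Path A)


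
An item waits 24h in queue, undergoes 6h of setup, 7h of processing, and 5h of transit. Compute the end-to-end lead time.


Lead time = queue + setup + processing + transit
= 24 + 6 + 7 + 5
= 42 hours


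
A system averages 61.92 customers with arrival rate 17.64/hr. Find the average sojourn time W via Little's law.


Little's law: L = λW → W = L / λ
= 61.92 / 17.64
= 3.51 hours


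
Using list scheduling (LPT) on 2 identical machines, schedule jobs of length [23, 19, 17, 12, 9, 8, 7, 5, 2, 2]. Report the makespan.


Jobs (LPT sorted): [23, 19, 17, 12, 9, 8, 7, 5, 2, 2]
Machines: 2
  J=23 → Machine 1 (load: 0+23=23)
  J=19 → Machine 2 (load: 0+19=19)
  J=17 → Machine 2 (load: 19+17=36)
  J=12 → Machine 1 (load: 23+12=35)
  J=9 → Machine 1 (load: 35+9=44)
  J=8 → Machine 2 (load: 36+8=44)
  J=7 → Machine 1 (load: 44+7=51)
  J=5 → Machine 2 (load: 44+5=49)
  J=2 → Machine 2 (load: 49+2=51)
  J=2 → Machine 1 (load: 51+2=53)
Machine loads: [53, 51]
Makespan = max = 53 time units


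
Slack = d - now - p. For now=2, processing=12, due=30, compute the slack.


Slack = due - current_time - processing
= 30 - 2 - 12
= 16


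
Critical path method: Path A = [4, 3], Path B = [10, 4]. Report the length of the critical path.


Path A: 4 + 3 = 7
Path B: 10 + 4 = 14
Critical path = longest = max(7, 14)
= 14 (Path B)


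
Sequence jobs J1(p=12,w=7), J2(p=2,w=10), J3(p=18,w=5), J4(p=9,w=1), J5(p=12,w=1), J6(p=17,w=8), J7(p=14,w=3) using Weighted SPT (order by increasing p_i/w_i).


WSPT (Smith's rule): sort by p/w ascending
  J2: p/w = 2/10 = 0.200
  J1: p/w = 12/7 = 1.714
  J6: p/w = 17/8 = 2.125
  J3: p/w = 18/5 = 3.600
  J7: p/w = 14/3 = 4.667
  J4: p/w = 9/1 = 9.000
  J5: p/w = 12/1 = 12.000
Order: J2 → J1 → J6 → J3 → J7 → J4 → J5


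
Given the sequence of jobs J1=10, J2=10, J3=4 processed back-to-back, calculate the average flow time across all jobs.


Completion times:
  J1: completes at 10
  J2: completes at 20
  J3: completes at 24
Sum = 54
Average = 54/3
= 18.00


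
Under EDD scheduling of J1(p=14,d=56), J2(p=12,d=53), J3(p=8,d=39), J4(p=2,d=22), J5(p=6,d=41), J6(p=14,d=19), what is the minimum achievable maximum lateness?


EDD order: J6 → J4 → J3 → J5 → J2 → J1
Completion and lateness:
  J6: C=14, d=19, L=14-19=-5
  J4: C=16, d=22, L=16-22=-6
  J3: C=24, d=39, L=24-39=-15
  J5: C=30, d=41, L=30-41=-11
  J2: C=42, d=53, L=42-53=-11
  J1: C=56, d=56, L=56-56=0
Lmax = max(-5, -6, -15, -11, -11, 0)
= 0


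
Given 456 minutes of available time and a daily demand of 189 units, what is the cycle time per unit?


Cycle time = available time / demand
= 456 / 189
= 2.41 min/unit


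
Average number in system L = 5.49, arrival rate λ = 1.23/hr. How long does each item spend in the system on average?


Little's law: L = λW → W = L / λ
= 5.49 / 1.23
= 4.46 hours


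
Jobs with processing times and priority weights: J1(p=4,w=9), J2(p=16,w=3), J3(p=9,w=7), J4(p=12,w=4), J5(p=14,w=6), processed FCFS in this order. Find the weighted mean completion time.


Completion times:
  J1: C=4, w×C=9×4=36
  J2: C=20, w×C=3×20=60
  J3: C=29, w×C=7×29=203
  J4: C=41, w×C=4×41=164
  J5: C=55, w×C=6×55=330
Sum w×C = 793
Sum w = 29
Weighted avg = 793/29
= 27.34


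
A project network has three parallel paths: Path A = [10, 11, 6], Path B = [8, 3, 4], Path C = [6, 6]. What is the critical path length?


Path A: 10 + 11 + 6 = 27
Path B: 8 + 3 + 4 = 15
Path C: 6 + 6 = 12
Critical path = longest = max(27, 15, 12)
= 27 (Path A)


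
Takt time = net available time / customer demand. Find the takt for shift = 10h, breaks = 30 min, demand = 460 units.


Available = 10×60 - 30 = 570 min
Takt time = 570 / 460
= 1.24 min/unit


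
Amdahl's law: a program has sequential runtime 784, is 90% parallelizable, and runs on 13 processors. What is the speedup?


Amdahl's law: T_p = T × ((1-p) + p/N)
= 784 × ((1-0.9) + 0.9/13)
= 784 × (0.10 + 0.0692)
= 784 × 0.1692
= 132.68
Speedup = 784/132.68
= 5.91×


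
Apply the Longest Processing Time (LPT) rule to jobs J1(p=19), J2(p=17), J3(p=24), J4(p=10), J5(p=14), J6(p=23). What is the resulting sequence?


LPT: sort by longest processing time first
  J3: p=24
  J6: p=23
  J1: p=19
  J2: p=17
  J5: p=14
  J4: p=10
Order: J3 → J6 → J1 → J2 → J5 → J4


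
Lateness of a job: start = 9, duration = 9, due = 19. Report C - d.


Completion = 9 + 9 = 18
Lateness = C - d = 18 - 19
= -1


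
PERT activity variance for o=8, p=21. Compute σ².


σ² = ((p - o) / 6)² = (p - o)² / 36
= (21 - 8)² / 36
= 13² / 36
= 169 / 36
= 4.6944


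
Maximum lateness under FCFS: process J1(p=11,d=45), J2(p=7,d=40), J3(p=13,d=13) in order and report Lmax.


Lateness per job (L = C - d):
  J1: C=11, d=45, L=-34
  J2: C=18, d=40, L=-22
  J3: C=31, d=13, L=18
Lmax = max(-34, -22, 18)
= 18


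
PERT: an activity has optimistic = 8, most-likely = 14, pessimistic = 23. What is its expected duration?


te = (o + 4m + p) / 6
= (8 + 4×14 + 23) / 6
= (8 + 56 + 23) / 6
= 87 / 6
= 14.50


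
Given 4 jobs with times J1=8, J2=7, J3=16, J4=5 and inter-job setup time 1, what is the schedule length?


Makespan = Σ processing + (n-1) × setup
= (8 + 7 + 16 + 5) + (4-1)×1
= 36 + 3
= 39 time units


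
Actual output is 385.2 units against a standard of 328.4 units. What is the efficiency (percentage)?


Efficiency = (actual / standard) × 100
= (385.2 / 328.4) × 100
= 117.3%


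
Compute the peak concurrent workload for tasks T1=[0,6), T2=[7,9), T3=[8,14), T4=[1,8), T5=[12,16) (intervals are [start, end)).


Check each time point for overlaps:
  t=1: 2 tasks active (T1, T4)
Max concurrent = 2


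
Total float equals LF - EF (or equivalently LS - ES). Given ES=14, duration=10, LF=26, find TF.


EF = ES + duration = 14 + 10 = 24
LS = LF - duration = 26 - 10 = 16
Total Float = LF - EF = 26 - 24
(or LS - ES = 16 - 14)
= 2


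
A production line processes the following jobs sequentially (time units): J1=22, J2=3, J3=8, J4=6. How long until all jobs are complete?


Sequential makespan: sum all processing times
= 22 + 3 + 8 + 6
= 39 time units


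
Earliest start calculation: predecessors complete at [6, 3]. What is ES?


ES = max of all predecessor completion times
Predecessors: [6, 3]
ES = max(6, 3)
= 6


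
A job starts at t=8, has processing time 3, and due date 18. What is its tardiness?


Completion = start + processing = 8 + 3 = 11
Tardiness = max(0, C - d) = max(0, 11 - 18)
= max(0, -7)
= 0


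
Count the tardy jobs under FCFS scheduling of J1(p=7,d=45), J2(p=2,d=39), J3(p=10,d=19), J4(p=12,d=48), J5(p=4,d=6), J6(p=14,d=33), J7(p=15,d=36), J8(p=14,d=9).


Completion vs due date:
  J1: C=7, d=45 → on time
  J2: C=9, d=39 → on time
  J3: C=19, d=19 → on time
  J4: C=31, d=48 → on time
  J5: C=35, d=6 → TARDY
  J6: C=49, d=33 → TARDY
  J7: C=64, d=36 → TARDY
  J8: C=78, d=9 → TARDY
Tardy jobs: J5, J6, J7, J8
Count = 4


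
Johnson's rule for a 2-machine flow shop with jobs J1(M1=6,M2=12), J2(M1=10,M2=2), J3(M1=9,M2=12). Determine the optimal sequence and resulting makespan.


Johnson's rule:
Group 1 (M1≤M2, sort by M1): ['J1', 'J3']
Group 2 (M1>M2, sort desc M2): ['J2']
Sequence: J1 → J3 → J2
Makespan calculation:
  J1: M1 done=6, M2 done=18
  J3: M1 done=15, M2 done=30
  J2: M1 done=25, M2 done=32
= Sequence: J1 → J3 → J2, Makespan: 32


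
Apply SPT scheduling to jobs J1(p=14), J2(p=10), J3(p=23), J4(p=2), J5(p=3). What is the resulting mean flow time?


SPT order: J4 → J5 → J2 → J1 → J3
Completion times:
  J4: C=2
  J5: C=5
  J2: C=15
  J1: C=29
  J3: C=52
Sum = 103, n = 5
Mean flow = 103/5
= 20.60


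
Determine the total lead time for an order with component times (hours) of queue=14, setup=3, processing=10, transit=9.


Lead time = queue + setup + processing + transit
= 14 + 3 + 10 + 9
= 36 hours


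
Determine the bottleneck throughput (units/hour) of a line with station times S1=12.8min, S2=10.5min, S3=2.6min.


Bottleneck = longest station time
Station times: [12.8, 10.5, 2.6]
Max = 12.8 min
Rate = 60 / 12.8
= 4.69 units/hour (bottleneck: 12.8min)


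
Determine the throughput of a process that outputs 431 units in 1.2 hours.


Throughput = units / time
= 431 / 1.2
= 359.2 units/hour


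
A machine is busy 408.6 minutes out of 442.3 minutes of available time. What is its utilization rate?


Utilization = busy / total × 100
= 408.6 / 442.3 × 100
= 92.4%


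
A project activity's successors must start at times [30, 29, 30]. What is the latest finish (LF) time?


LF = min of all successor start times
Successors start at: [30, 29, 30]
LF = min(30, 29, 30)
= 29


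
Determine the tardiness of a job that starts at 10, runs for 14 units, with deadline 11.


Completion = start + processing = 10 + 14 = 24
Tardiness = max(0, C - d) = max(0, 24 - 11)
= max(0, 13)
= 13


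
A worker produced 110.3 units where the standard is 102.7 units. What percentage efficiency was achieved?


Efficiency = (actual / standard) × 100
= (110.3 / 102.7) × 100
= 107.4%


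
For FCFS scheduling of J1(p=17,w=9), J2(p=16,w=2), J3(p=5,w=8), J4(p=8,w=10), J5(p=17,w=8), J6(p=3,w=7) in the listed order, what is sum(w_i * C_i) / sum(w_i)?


Completion times:
  J1: C=17, w×C=9×17=153
  J2: C=33, w×C=2×33=66
  J3: C=38, w×C=8×38=304
  J4: C=46, w×C=10×46=460
  J5: C=63, w×C=8×63=504
  J6: C=66, w×C=7×66=462
Sum w×C = 1949
Sum w = 44
Weighted avg = 1949/44
= 44.30


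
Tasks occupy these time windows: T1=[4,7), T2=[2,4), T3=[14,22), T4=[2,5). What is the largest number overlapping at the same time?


Check each time point for overlaps:
  t=2: 2 tasks active (T2, T4)
Max concurrent = 2


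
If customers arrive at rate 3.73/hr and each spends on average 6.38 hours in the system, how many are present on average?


Little's law: L = λ × W
= 3.73 × 6.38
= 23.80


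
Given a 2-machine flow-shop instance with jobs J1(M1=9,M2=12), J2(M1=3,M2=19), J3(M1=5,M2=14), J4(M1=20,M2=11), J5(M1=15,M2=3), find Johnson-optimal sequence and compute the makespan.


Johnson's rule:
Group 1 (M1≤M2, sort by M1): ['J2', 'J3', 'J1']
Group 2 (M1>M2, sort desc M2): ['J4', 'J5']
Sequence: J2 → J3 → J1 → J4 → J5
Makespan calculation:
  J2: M1 done=3, M2 done=22
  J3: M1 done=8, M2 done=36
  J1: M1 done=17, M2 done=48
  J4: M1 done=37, M2 done=59
  J5: M1 done=52, M2 done=62
= Sequence: J2 → J3 → J1 → J4 → J5, Makespan: 62


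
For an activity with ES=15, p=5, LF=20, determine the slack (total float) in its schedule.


EF = ES + duration = 15 + 5 = 20
LS = LF - duration = 20 - 5 = 15
Total Float = LF - EF = 20 - 20
(or LS - ES = 15 - 15)
= 0


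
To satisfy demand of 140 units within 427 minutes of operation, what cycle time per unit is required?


Cycle time = available time / demand
= 427 / 140
= 3.05 min/unit


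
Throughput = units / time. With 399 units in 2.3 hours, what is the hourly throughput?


Throughput = units / time
= 399 / 2.3
= 173.5 units/hour


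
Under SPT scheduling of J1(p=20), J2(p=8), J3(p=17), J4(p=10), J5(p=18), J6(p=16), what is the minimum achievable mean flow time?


SPT order: J2 → J4 → J6 → J3 → J5 → J1
Completion times:
  J2: C=8
  J4: C=18
  J6: C=34
  J3: C=51
  J5: C=69
  J1: C=89
Sum = 269, n = 6
Mean flow = 269/6
= 44.83


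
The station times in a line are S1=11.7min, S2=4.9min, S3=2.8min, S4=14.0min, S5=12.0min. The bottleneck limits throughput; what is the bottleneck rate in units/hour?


Bottleneck = longest station time
Station times: [11.7, 4.9, 2.8, 14.0, 12.0]
Max = 14.0 min
Rate = 60 / 14.0
= 4.29 units/hour (bottleneck: 14.0min)


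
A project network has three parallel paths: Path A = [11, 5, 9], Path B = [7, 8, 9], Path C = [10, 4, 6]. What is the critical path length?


Path A: 11 + 5 + 9 = 25
Path B: 7 + 8 + 9 = 24
Path C: 10 + 4 + 6 = 20
Critical path = longest = max(25, 24, 20)
= 25 (Path A)


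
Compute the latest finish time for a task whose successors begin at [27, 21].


LF = min of all successor start times
Successors start at: [27, 21]
LF = min(27, 21)
= 21


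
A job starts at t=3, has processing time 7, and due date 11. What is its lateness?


Completion = 3 + 7 = 10
Lateness = C - d = 10 - 11
= -1


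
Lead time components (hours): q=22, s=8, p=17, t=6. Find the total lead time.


Lead time = queue + setup + processing + transit
= 22 + 8 + 17 + 6
= 53 hours


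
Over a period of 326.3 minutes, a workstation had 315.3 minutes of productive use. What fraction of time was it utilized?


Utilization = busy / total × 100
= 315.3 / 326.3 × 100
= 96.6%


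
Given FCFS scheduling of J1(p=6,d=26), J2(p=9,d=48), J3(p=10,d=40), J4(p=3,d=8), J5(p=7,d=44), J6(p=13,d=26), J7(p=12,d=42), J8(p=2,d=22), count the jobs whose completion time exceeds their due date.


Completion vs due date:
  J1: C=6, d=26 → on time
  J2: C=15, d=48 → on time
  J3: C=25, d=40 → on time
  J4: C=28, d=8 → TARDY
  J5: C=35, d=44 → on time
  J6: C=48, d=26 → TARDY
  J7: C=60, d=42 → TARDY
  J8: C=62, d=22 → TARDY
Tardy jobs: J4, J6, J7, J8
Count = 4


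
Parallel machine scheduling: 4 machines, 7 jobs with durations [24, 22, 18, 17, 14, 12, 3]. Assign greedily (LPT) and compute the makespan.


Jobs (LPT sorted): [24, 22, 18, 17, 14, 12, 3]
Machines: 4
  J=24 → Machine 1 (load: 0+24=24)
  J=22 → Machine 2 (load: 0+22=22)
  J=18 → Machine 3 (load: 0+18=18)
  J=17 → Machine 4 (load: 0+17=17)
  J=14 → Machine 4 (load: 17+14=31)
  J=12 → Machine 3 (load: 18+12=30)
  J=3 → Machine 2 (load: 22+3=25)
Machine loads: [24, 25, 30, 31]
Makespan = max = 31 time units


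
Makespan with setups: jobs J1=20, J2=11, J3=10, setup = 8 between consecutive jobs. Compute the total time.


Makespan = Σ processing + (n-1) × setup
= (20 + 11 + 10) + (3-1)×8
= 41 + 16
= 57 time units


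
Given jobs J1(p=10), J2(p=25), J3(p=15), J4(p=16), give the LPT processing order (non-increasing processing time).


LPT: sort by longest processing time first
  J2: p=25
  J4: p=16
  J3: p=15
  J1: p=10
Order: J2 → J4 → J3 → J1


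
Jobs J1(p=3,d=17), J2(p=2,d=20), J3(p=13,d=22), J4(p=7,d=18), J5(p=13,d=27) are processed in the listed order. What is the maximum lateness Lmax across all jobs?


Lateness per job (L = C - d):
  J1: C=3, d=17, L=-14
  J2: C=5, d=20, L=-15
  J3: C=18, d=22, L=-4
  J4: C=25, d=18, L=7
  J5: C=38, d=27, L=11
Lmax = max(-14, -15, -4, 7, 11)
= 11


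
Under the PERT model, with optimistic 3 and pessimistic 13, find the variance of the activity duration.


σ² = ((p - o) / 6)² = (p - o)² / 36
= (13 - 3)² / 36
= 10² / 36
= 100 / 36
= 2.7778


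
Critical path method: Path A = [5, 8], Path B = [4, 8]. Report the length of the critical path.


Path A: 5 + 8 = 13
Path B: 4 + 8 = 12
Critical path = longest = max(13, 12)
= 13 (Path A)


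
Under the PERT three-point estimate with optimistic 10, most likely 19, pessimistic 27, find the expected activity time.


te = (o + 4m + p) / 6
= (10 + 4×19 + 27) / 6
= (10 + 76 + 27) / 6
= 113 / 6
= 18.83


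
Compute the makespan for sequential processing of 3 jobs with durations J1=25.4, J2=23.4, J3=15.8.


Sequential makespan: sum all processing times
= 25.4 + 23.4 + 15.8
= 64.6 time units


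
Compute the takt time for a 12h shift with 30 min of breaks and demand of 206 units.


Available = 12×60 - 30 = 690 min
Takt time = 690 / 206
= 3.35 min/unit


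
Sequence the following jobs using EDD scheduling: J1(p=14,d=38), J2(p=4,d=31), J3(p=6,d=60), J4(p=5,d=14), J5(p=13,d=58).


EDD: sort by earliest due date
  J4: d=14, p=5
  J2: d=31, p=4
  J1: d=38, p=14
  J5: d=58, p=13
  J3: d=60, p=6
Order: J4 → J2 → J1 → J5 → J3


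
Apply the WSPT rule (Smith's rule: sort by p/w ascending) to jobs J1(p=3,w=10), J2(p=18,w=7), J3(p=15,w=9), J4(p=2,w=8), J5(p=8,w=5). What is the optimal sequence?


WSPT (Smith's rule): sort by p/w ascending
  J4: p/w = 2/8 = 0.250
  J1: p/w = 3/10 = 0.300
  J5: p/w = 8/5 = 1.600
  J3: p/w = 15/9 = 1.667
  J2: p/w = 18/7 = 2.571
Order: J4 → J1 → J5 → J3 → J2


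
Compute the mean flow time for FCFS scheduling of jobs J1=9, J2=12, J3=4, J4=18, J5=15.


Completion times:
  J1: completes at 9
  J2: completes at 21
  J3: completes at 25
  J4: completes at 43
  J5: completes at 58
Sum = 156
Average = 156/5
= 31.20


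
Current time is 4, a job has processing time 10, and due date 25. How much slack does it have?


Slack = due - current_time - processing
= 25 - 4 - 10
= 11


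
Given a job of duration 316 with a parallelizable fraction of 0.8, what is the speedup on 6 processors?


Amdahl's law: T_p = T × ((1-p) + p/N)
= 316 × ((1-0.8) + 0.8/6)
= 316 × (0.20 + 0.1333)
= 316 × 0.3333
= 105.33
Speedup = 316/105.33
= 3.00×


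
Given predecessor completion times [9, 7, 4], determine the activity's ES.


ES = max of all predecessor completion times
Predecessors: [9, 7, 4]
ES = max(9, 7, 4)
= 9


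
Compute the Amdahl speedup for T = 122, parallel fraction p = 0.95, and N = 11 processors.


Amdahl's law: T_p = T × ((1-p) + p/N)
= 122 × ((1-0.95) + 0.95/11)
= 122 × (0.05 + 0.0864)
= 122 × 0.1364
= 16.64
Speedup = 122/16.64
= 7.33×


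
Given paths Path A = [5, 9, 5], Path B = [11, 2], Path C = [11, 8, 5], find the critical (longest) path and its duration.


Path A: 5 + 9 + 5 = 19
Path B: 11 + 2 = 13
Path C: 11 + 8 + 5 = 24
Critical path = longest = max(19, 13, 24)
= 24 (Path C)


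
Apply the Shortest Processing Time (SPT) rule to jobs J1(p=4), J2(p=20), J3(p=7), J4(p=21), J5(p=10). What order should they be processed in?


SPT: sort by shortest processing time
  J1: p=4
  J3: p=7
  J5: p=10
  J2: p=20
  J4: p=21
Order: J1 → J3 → J5 → J2 → J4


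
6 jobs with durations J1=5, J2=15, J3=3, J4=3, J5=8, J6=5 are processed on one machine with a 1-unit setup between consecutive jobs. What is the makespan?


Makespan = Σ processing + (n-1) × setup
= (5 + 15 + 3 + 3 + 8 + 5) + (6-1)×1
= 39 + 5
= 44 time units


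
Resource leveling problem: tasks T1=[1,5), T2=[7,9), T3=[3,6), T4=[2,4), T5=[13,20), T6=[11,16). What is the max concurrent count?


Check each time point for overlaps:
  t=3: 3 tasks active (T1, T3, T4)
Max concurrent = 3


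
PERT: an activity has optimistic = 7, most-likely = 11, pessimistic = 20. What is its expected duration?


te = (o + 4m + p) / 6
= (7 + 4×11 + 20) / 6
= (7 + 44 + 20) / 6
= 71 / 6
= 11.83


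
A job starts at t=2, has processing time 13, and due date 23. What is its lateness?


Completion = 2 + 13 = 15
Lateness = C - d = 15 - 23
= -8


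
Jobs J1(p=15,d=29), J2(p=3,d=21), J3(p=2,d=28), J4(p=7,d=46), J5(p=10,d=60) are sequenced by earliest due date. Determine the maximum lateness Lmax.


EDD order: J2 → J3 → J1 → J4 → J5
Completion and lateness:
  J2: C=3, d=21, L=3-21=-18
  J3: C=5, d=28, L=5-28=-23
  J1: C=20, d=29, L=20-29=-9
  J4: C=27, d=46, L=27-46=-19
  J5: C=37, d=60, L=37-60=-23
Lmax = max(-18, -23, -9, -19, -23)
= -9


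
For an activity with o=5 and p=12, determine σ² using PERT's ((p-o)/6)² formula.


σ² = ((p - o) / 6)² = (p - o)² / 36
= (12 - 5)² / 36
= 7² / 36
= 49 / 36
= 1.3611


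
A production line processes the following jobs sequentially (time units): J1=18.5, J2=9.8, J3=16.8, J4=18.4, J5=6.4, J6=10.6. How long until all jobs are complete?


Sequential makespan: sum all processing times
= 18.5 + 9.8 + 16.8 + 18.4 + 6.4 + 10.6
= 80.5 time units


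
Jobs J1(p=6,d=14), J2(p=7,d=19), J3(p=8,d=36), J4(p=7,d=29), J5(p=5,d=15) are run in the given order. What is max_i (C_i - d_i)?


Lateness per job (L = C - d):
  J1: C=6, d=14, L=-8
  J2: C=13, d=19, L=-6
  J3: C=21, d=36, L=-15
  J4: C=28, d=29, L=-1
  J5: C=33, d=15, L=18
Lmax = max(-8, -6, -15, -1, 18)
= 18


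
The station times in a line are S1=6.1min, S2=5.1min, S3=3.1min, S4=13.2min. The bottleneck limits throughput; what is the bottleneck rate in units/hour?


Bottleneck = longest station time
Station times: [6.1, 5.1, 3.1, 13.2]
Max = 13.2 min
Rate = 60 / 13.2
= 4.55 units/hour (bottleneck: 13.2min)


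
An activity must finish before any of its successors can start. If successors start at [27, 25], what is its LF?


LF = min of all successor start times
Successors start at: [27, 25]
LF = min(27, 25)
= 25


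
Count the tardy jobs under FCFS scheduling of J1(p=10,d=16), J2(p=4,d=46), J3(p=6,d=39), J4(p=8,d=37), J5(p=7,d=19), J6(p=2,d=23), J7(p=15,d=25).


Completion vs due date:
  J1: C=10, d=16 → on time
  J2: C=14, d=46 → on time
  J3: C=20, d=39 → on time
  J4: C=28, d=37 → on time
  J5: C=35, d=19 → TARDY
  J6: C=37, d=23 → TARDY
  J7: C=52, d=25 → TARDY
Tardy jobs: J5, J6, J7
Count = 3


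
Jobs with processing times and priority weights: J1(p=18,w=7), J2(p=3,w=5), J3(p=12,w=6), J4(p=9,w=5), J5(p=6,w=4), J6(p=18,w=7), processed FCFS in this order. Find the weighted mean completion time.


Completion times:
  J1: C=18, w×C=7×18=126
  J2: C=21, w×C=5×21=105
  J3: C=33, w×C=6×33=198
  J4: C=42, w×C=5×42=210
  J5: C=48, w×C=4×48=192
  J6: C=66, w×C=7×66=462
Sum w×C = 1293
Sum w = 34
Weighted avg = 1293/34
= 38.03


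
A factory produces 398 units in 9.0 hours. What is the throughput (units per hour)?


Throughput = units / time
= 398 / 9.0
= 44.2 units/hour


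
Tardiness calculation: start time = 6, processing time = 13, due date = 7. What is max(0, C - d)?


Completion = start + processing = 6 + 13 = 19
Tardiness = max(0, C - d) = max(0, 19 - 7)
= max(0, 12)
= 12


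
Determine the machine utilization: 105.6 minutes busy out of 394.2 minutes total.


Utilization = busy / total × 100
= 105.6 / 394.2 × 100
= 26.8%


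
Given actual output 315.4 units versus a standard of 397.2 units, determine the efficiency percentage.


Efficiency = (actual / standard) × 100
= (315.4 / 397.2) × 100
= 79.4%


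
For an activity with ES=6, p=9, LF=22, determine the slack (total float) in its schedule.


EF = ES + duration = 6 + 9 = 15
LS = LF - duration = 22 - 9 = 13
Total Float = LF - EF = 22 - 15
(or LS - ES = 13 - 6)
= 7


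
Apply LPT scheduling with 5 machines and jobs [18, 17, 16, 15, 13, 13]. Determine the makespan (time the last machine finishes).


Jobs (LPT sorted): [18, 17, 16, 15, 13, 13]
Machines: 5
  J=18 → Machine 1 (load: 0+18=18)
  J=17 → Machine 2 (load: 0+17=17)
  J=16 → Machine 3 (load: 0+16=16)
  J=15 → Machine 4 (load: 0+15=15)
  J=13 → Machine 5 (load: 0+13=13)
  J=13 → Machine 5 (load: 13+13=26)
Machine loads: [18, 17, 16, 15, 26]
Makespan = max = 26 time units
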